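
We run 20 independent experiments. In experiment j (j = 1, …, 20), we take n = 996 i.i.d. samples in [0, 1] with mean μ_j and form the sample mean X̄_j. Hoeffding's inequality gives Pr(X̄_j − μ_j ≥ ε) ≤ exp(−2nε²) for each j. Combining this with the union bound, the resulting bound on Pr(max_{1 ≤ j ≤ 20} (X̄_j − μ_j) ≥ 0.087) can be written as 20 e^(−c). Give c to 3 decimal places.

Union bound over the 20 events: Pr(max_{1 ≤ j ≤ 20} (X̄_j − μ_j) ≥ 0.087) ≤ 20·exp(−2nε²) = 20 exp(−2·996·0.087²).
So c = 2·996·0.087² = 15.0774.

15.077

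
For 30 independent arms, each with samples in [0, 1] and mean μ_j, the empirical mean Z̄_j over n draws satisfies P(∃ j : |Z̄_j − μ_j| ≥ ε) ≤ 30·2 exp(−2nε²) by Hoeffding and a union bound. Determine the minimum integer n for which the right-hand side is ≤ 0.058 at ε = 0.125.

223

Need 2·30·exp(−2nε²) ≤ 0.058, i.e. exp(−2nε²) ≤ 0.058/60.
So 2nε² ≥ ln(60/0.058) = 6.941657.
Hence n ≥ 6.941657/(2·0.125²) = 222.133.
The smallest integer n is 223.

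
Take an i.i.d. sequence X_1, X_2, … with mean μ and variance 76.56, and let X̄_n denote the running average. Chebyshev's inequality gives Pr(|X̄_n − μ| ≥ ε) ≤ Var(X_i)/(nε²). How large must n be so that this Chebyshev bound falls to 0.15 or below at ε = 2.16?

110

Require 76.56/(n·2.16²) ≤ 0.15, i.e. n ≥ 76.56/(0.15·2.16²) = 109.396.
The smallest integer n is 110.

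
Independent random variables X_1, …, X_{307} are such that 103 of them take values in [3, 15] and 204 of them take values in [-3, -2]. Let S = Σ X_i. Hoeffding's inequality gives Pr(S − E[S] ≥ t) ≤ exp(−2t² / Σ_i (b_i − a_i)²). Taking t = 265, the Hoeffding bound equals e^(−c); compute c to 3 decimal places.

9.341

Σ(b_i − a_i)² = 103·12² + 204·1² = 15036.
c = 2t² / 15036 = 2·265² / 15036 = 9.3409.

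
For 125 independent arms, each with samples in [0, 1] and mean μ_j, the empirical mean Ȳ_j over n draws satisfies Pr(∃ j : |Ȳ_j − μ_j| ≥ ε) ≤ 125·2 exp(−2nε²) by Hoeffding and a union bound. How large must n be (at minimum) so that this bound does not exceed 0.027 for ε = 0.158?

Need 2·125·exp(−2nε²) ≤ 0.027, i.e. exp(−2nε²) ≤ 0.027/250.
So 2nε² ≥ ln(250/0.027) = 9.133379.
Hence n ≥ 9.133379/(2·0.158²) = 182.931.
The smallest integer n is 183.

183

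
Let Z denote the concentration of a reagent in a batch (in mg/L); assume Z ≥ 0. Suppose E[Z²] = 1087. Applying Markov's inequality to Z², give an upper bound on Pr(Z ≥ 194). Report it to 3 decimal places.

Since Z ≥ 0, the event {Z ≥ 194} is the same as {Z² ≥ 37636}.
Markov's inequality applied to Z² gives Pr(Z² ≥ 37636) ≤ E[Z²]/37636 = 1087/37636 = 0.0289.

0.029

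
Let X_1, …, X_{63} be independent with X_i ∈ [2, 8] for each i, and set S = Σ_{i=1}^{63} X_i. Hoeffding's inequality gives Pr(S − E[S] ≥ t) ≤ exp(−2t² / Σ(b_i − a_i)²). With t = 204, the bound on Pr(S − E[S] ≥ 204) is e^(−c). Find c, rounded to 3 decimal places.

Σ(b_i − a_i)² = 63·(6)² = 2268.
c = 2t²/2268 = 2·204²/2268 = 36.6984.

36.698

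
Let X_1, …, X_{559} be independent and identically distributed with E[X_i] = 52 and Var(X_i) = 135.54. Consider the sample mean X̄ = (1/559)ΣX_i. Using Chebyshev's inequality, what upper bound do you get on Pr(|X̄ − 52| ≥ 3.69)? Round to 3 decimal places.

Var(X̄) = Var(X_i)/n = 135.54/559 = 0.24247.
Chebyshev: Pr(|X̄ − 52| ≥ 3.69) ≤ Var(X̄)/(3.69)² = 135.54/(559·3.69²) = 0.0178.

0.018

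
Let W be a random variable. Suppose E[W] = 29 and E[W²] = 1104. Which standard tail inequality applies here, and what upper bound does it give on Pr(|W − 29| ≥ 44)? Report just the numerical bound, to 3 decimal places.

The first two moments determine the variance, so Chebyshev's inequality is the sharpest standard bound available.
Var(W) = E[W²] − (E[W])² = 1104 − 841 = 263.
Chebyshev's inequality: Pr(|W − μ| ≥ t) ≤ Var(W)/t² = 263/1936 = 0.1358.

0.136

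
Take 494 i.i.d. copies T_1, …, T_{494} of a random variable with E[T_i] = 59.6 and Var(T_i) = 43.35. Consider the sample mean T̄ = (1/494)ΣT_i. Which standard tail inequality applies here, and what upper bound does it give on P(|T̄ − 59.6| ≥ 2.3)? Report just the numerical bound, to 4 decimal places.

With mean and variance of each term known, Chebyshev's inequality bounds the deviation of the sum (or sample mean).
Var(T̄) = Var(T_i)/n = 43.35/494 = 0.087753.
Chebyshev: P(|T̄ − 59.6| ≥ 2.3) ≤ Var(T̄)/(2.3)² = 43.35/(494·2.3²) = 0.0166.

0.0166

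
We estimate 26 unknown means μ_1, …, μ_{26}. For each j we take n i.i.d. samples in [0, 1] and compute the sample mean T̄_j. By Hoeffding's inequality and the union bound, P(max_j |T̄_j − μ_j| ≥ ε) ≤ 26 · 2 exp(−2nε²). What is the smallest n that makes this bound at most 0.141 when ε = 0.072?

571

Need 2·26·exp(−2nε²) ≤ 0.141, i.e. exp(−2nε²) ≤ 0.141/52.
So 2nε² ≥ ln(52/0.141) = 5.910239.
Hence n ≥ 5.910239/(2·0.072²) = 570.046.
The smallest integer n is 571.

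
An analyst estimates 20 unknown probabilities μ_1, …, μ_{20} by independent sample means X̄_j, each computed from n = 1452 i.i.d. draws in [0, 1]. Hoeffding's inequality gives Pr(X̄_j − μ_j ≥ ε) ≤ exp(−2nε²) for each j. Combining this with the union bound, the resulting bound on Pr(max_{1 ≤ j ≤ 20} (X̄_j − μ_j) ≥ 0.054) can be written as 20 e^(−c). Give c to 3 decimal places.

8.468

Union bound over the 20 events: Pr(max_{1 ≤ j ≤ 20} (X̄_j − μ_j) ≥ 0.054) ≤ 20·exp(−2nε²) = 20 exp(−2·1452·0.054²).
So c = 2·1452·0.054² = 8.4681.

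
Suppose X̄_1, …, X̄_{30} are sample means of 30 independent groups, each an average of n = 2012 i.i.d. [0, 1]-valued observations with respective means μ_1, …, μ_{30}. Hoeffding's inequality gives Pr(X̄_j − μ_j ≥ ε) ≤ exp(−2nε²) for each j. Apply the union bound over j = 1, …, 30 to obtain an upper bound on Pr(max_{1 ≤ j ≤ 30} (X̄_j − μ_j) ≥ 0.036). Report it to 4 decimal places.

0.1630

Per-experiment Hoeffding bound: exp(−2·2012·0.036²) = exp(−5.21510) = 0.0054339.
Union bound over 30 events: 30·0.0054339 = 0.16302.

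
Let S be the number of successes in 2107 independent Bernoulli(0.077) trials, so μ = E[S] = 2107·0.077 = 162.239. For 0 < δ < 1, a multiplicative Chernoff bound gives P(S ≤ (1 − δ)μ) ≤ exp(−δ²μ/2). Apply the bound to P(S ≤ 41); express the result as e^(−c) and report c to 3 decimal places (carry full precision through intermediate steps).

Write 41 = (1 − δ)μ, so δ = 1 − 41/162.239 = 0.7472864…
Then the exponent is δ²μ/2 = (μ − 41)²/(2μ) = 45.300129.

45.300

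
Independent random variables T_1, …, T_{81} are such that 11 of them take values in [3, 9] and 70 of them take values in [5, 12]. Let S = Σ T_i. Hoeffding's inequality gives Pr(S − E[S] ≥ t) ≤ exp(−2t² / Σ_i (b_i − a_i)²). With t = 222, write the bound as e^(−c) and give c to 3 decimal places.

25.763

Σ(b_i − a_i)² = 11·6² + 70·7² = 3826.
c = 2t² / 3826 = 2·222² / 3826 = 25.7627.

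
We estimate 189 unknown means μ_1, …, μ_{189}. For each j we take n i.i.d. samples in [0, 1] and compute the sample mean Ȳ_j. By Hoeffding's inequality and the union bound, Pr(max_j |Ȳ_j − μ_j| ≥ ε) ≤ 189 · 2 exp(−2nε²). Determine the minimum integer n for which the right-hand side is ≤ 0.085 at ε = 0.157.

171

Need 2·189·exp(−2nε²) ≤ 0.085, i.e. exp(−2nε²) ≤ 0.085/378.
So 2nε² ≥ ln(378/0.085) = 8.399998.
Hence n ≥ 8.399998/(2·0.157²) = 170.392.
The smallest integer n is 171.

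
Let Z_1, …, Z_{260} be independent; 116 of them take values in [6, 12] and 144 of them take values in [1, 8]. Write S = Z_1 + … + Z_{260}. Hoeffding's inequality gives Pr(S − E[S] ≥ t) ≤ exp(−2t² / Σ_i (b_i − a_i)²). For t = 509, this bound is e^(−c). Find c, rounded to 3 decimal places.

46.133

Σ(b_i − a_i)² = 116·6² + 144·7² = 11232.
c = 2t² / 11232 = 2·509² / 11232 = 46.1327.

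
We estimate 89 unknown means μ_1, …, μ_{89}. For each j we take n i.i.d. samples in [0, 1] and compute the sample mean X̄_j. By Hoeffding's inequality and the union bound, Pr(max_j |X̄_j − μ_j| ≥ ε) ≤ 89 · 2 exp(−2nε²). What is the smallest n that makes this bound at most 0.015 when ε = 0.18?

145

Need 2·89·exp(−2nε²) ≤ 0.015, i.e. exp(−2nε²) ≤ 0.015/178.
So 2nε² ≥ ln(178/0.015) = 9.381489.
Hence n ≥ 9.381489/(2·0.18²) = 144.776.
The smallest integer n is 145.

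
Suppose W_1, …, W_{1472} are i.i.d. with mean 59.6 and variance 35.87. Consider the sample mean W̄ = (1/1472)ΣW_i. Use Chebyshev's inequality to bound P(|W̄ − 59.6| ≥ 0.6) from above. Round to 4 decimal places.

0.0677

Var(W̄) = Var(W_i)/n = 35.87/1472 = 0.024368.
Chebyshev: P(|W̄ − 59.6| ≥ 0.6) ≤ Var(W̄)/(0.6)² = 35.87/(1472·0.6²) = 0.0677.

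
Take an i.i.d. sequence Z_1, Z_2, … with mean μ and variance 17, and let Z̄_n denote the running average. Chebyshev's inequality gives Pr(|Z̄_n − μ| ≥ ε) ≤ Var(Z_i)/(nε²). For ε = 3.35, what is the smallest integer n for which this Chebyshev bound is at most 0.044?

35

Require 17/(n·3.35²) ≤ 0.044, i.e. n ≥ 17/(0.044·3.35²) = 34.428.
The smallest integer n is 35.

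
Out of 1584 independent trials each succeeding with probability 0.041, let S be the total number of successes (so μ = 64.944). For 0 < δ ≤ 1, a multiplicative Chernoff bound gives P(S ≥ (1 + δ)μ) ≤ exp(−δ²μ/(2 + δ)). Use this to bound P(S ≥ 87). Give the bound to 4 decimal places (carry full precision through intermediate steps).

Write 87 = (1 + δ)μ, so δ = 87/64.944 − 1 = 0.3396157…
Then the exponent is δ²μ/(2 + δ) = (87 − μ)² / (μ·(2 + δ)) = 3.201621.
Bound = exp(−3.201621) = 0.04070.

0.0407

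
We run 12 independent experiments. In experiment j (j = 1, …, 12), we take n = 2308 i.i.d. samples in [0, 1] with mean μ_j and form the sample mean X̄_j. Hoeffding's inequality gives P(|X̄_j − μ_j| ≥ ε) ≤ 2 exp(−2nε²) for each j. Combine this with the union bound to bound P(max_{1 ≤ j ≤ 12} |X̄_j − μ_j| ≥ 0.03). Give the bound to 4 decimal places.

0.3767

Per-experiment Hoeffding bound: 2·exp(−2·2308·0.03²) = 2·exp(−4.15440) = 0.03139.
Union bound over 12 events: 12·0.03139 = 0.37668.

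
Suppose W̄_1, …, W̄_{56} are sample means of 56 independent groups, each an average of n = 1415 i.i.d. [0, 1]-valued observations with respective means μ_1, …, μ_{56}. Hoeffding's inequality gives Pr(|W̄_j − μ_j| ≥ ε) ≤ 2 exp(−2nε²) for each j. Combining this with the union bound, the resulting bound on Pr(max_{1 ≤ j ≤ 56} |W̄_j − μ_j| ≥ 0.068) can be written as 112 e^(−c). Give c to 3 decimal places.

13.086

Union bound over the 56 events: Pr(max_{1 ≤ j ≤ 56} |W̄_j − μ_j| ≥ 0.068) ≤ 56·2·exp(−2nε²) = 112 exp(−2·1415·0.068²).
So c = 2·1415·0.068² = 13.0859.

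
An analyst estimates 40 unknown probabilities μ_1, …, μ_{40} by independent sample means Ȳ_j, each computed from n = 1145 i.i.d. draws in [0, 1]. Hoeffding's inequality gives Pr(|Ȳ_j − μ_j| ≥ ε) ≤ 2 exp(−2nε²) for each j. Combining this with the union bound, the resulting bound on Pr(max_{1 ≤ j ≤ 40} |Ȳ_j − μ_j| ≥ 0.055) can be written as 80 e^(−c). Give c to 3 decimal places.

Union bound over the 40 events: Pr(max_{1 ≤ j ≤ 40} |Ȳ_j − μ_j| ≥ 0.055) ≤ 40·2·exp(−2nε²) = 80 exp(−2·1145·0.055²).
So c = 2·1145·0.055² = 6.9272.

6.927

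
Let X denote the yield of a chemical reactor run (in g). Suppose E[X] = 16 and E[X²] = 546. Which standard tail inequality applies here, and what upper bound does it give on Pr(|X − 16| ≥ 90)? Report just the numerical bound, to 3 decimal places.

The first two moments determine the variance, so Chebyshev's inequality is the sharpest standard bound available.
Var(X) = E[X²] − (E[X])² = 546 − 256 = 290.
Chebyshev's inequality: Pr(|X − μ| ≥ t) ≤ Var(X)/t² = 290/8100 = 0.0358.

0.036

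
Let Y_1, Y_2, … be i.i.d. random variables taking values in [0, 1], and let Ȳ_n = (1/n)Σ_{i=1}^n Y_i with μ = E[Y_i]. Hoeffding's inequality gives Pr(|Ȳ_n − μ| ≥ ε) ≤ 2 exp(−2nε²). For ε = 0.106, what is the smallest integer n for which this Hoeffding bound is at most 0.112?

Require 2·exp(−2nε²) ≤ 0.112, i.e. 2nε² ≥ ln(2/0.112) = 2.882404.
So n ≥ 2.882404 / (2·0.106²) = 128.266.
The smallest integer n is 129.

129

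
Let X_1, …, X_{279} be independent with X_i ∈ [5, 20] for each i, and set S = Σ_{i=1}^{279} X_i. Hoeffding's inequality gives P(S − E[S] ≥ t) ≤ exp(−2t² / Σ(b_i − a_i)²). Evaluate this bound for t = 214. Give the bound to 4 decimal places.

0.2325

Σ(b_i − a_i)² = 279·(15)² = 62775.
Exponent = 2·214²/62775 = 1.4591.
Bound = exp(−1.4591) = 0.23246.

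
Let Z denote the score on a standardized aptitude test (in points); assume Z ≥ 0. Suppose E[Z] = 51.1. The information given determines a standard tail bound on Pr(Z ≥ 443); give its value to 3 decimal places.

0.115

Only the mean of a non-negative variable is known, so Markov's inequality is the applicable tail bound.
Markov's inequality: for a non-negative random variable, Pr(Z ≥ a) ≤ E[Z]/a.
Here E[Z] = 51.1 and a = 443, so the bound is 51.1/443 = 0.1153.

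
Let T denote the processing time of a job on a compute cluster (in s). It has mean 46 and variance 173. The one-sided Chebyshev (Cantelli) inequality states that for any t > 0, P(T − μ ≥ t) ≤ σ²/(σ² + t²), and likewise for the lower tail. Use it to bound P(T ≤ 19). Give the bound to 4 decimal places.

0.1918

Here σ² = 173 and t = 27, so σ² + t² = 902.
Cantelli's bound: 173/902 = 0.1918.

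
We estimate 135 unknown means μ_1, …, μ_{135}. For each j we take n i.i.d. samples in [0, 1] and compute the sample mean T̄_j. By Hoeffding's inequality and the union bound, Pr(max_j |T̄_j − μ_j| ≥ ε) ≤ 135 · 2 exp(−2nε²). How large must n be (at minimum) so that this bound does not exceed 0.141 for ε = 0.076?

655

Need 2·135·exp(−2nε²) ≤ 0.141, i.e. exp(−2nε²) ≤ 0.141/270.
So 2nε² ≥ ln(270/0.141) = 7.557417.
Hence n ≥ 7.557417/(2·0.076²) = 654.209.
The smallest integer n is 655.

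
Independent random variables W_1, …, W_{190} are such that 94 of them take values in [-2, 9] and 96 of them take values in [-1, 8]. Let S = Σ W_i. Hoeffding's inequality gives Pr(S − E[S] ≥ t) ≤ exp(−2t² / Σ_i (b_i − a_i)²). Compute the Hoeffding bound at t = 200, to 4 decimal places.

0.0153

Σ(b_i − a_i)² = 94·11² + 96·9² = 19150.
Exponent = 2·200² / 19150 = 4.17755.
Bound = exp(−4.17755) = 0.01534.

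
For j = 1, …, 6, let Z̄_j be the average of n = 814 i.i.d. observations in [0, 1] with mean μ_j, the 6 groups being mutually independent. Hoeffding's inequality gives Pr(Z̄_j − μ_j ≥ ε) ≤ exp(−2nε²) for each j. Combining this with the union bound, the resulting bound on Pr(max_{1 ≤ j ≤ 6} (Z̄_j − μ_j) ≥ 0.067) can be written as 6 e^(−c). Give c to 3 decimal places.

7.308

Union bound over the 6 events: Pr(max_{1 ≤ j ≤ 6} (Z̄_j − μ_j) ≥ 0.067) ≤ 6·exp(−2nε²) = 6 exp(−2·814·0.067²).
So c = 2·814·0.067² = 7.3081.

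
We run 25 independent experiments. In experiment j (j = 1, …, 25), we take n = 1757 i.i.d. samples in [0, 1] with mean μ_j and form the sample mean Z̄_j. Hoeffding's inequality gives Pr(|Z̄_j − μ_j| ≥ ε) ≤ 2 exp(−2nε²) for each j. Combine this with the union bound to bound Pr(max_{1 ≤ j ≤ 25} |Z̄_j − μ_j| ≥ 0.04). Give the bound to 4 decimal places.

Per-experiment Hoeffding bound: 2·exp(−2·1757·0.04²) = 2·exp(−5.62240) = 0.0072319.
Union bound over 25 events: 25·0.0072319 = 0.18080.

0.1808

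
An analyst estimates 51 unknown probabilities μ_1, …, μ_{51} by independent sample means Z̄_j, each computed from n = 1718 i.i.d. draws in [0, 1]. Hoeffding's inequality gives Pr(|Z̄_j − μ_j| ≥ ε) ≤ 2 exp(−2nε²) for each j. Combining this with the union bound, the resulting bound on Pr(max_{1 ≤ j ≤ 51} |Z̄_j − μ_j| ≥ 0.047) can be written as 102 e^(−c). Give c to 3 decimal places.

7.590

Union bound over the 51 events: Pr(max_{1 ≤ j ≤ 51} |Z̄_j − μ_j| ≥ 0.047) ≤ 51·2·exp(−2nε²) = 102 exp(−2·1718·0.047²).
So c = 2·1718·0.047² = 7.5901.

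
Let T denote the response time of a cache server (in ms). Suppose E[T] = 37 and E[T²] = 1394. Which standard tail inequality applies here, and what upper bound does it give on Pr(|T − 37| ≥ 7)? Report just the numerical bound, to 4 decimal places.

0.5102

The first two moments determine the variance, so Chebyshev's inequality is the sharpest standard bound available.
Var(T) = E[T²] − (E[T])² = 1394 − 1369 = 25.
Chebyshev's inequality: Pr(|T − μ| ≥ t) ≤ Var(T)/t² = 25/49 = 0.5102.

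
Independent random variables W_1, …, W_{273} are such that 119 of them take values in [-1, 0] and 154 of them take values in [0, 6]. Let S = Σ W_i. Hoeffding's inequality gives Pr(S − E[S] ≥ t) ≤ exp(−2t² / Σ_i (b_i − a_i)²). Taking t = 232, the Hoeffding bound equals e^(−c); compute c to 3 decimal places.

19.009

Σ(b_i − a_i)² = 119·1² + 154·6² = 5663.
c = 2t² / 5663 = 2·232² / 5663 = 19.0090.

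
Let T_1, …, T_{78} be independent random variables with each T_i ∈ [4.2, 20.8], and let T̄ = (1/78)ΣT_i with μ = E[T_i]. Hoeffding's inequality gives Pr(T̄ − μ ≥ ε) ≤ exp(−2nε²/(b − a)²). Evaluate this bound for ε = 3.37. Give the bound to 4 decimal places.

0.0016

Exponent: 2nε²/(b − a)² = 2·78·3.37² / 16.6² = 6.42937.
Bound = exp(−6.42937) = 0.00161.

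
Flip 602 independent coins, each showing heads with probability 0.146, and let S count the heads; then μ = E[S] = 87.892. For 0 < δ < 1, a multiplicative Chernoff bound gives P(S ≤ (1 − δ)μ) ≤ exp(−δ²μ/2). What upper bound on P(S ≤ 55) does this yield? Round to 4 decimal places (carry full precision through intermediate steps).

0.0021

Write 55 = (1 − δ)μ, so δ = 1 − 55/87.892 = 0.374232…
Then the exponent is δ²μ/2 = (μ − 55)²/(2μ) = 6.154620.
Bound = exp(−6.154620) = 0.00212.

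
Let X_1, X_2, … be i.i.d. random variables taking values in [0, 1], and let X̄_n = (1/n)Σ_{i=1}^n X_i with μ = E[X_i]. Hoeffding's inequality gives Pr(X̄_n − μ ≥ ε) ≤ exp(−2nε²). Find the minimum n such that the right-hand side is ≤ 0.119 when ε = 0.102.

103

Require exp(−2nε²) ≤ 0.119, i.e. 2nε² ≥ ln(1/0.119) = 2.128632.
So n ≥ 2.128632 / (2·0.102²) = 102.299.
The smallest integer n is 103.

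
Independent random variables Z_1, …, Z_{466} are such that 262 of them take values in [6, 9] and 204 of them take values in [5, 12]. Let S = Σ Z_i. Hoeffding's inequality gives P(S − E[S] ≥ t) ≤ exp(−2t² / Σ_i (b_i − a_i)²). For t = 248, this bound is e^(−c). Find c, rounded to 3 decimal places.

9.957

Σ(b_i − a_i)² = 262·3² + 204·7² = 12354.
c = 2t² / 12354 = 2·248² / 12354 = 9.9569.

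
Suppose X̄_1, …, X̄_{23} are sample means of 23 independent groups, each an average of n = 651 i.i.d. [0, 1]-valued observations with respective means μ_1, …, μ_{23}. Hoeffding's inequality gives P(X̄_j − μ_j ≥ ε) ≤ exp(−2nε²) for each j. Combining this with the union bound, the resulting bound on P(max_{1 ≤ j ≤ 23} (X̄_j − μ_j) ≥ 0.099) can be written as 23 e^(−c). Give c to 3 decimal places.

Union bound over the 23 events: P(max_{1 ≤ j ≤ 23} (X̄_j − μ_j) ≥ 0.099) ≤ 23·exp(−2nε²) = 23 exp(−2·651·0.099²).
So c = 2·651·0.099² = 12.7609.

12.761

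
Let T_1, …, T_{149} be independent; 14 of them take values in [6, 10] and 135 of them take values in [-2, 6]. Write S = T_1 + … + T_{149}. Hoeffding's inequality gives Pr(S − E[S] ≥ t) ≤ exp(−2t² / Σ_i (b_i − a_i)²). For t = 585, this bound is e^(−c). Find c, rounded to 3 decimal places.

77.217

Σ(b_i − a_i)² = 14·4² + 135·8² = 8864.
c = 2t² / 8864 = 2·585² / 8864 = 77.2168.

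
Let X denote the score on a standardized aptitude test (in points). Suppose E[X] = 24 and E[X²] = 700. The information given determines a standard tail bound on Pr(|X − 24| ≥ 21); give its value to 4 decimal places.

The first two moments determine the variance, so Chebyshev's inequality is the sharpest standard bound available.
Var(X) = E[X²] − (E[X])² = 700 − 576 = 124.
Chebyshev's inequality: Pr(|X − μ| ≥ t) ≤ Var(X)/t² = 124/441 = 0.2812.

0.2812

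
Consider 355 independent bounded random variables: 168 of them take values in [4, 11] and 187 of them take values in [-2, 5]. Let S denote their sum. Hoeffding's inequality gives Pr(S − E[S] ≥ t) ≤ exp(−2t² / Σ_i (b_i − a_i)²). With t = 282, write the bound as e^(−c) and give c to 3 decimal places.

9.143

Σ(b_i − a_i)² = 168·7² + 187·7² = 17395.
c = 2t² / 17395 = 2·282² / 17395 = 9.1433.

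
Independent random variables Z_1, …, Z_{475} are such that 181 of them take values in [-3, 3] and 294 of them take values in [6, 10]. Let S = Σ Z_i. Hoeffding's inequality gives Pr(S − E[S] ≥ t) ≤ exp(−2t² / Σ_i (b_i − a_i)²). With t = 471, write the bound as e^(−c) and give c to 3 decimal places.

Σ(b_i − a_i)² = 181·6² + 294·4² = 11220.
c = 2t² / 11220 = 2·471² / 11220 = 39.5439.

39.544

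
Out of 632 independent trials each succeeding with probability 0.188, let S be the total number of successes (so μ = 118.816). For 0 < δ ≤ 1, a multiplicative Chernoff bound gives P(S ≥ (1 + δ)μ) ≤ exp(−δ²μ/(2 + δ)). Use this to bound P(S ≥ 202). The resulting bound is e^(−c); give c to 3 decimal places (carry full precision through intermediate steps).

Write 202 = (1 + δ)μ, so δ = 202/118.816 − 1 = 0.7001077…
Then the exponent is δ²μ/(2 + δ) = (202 − μ)² / (μ·(2 + δ)) = 21.568681.

21.569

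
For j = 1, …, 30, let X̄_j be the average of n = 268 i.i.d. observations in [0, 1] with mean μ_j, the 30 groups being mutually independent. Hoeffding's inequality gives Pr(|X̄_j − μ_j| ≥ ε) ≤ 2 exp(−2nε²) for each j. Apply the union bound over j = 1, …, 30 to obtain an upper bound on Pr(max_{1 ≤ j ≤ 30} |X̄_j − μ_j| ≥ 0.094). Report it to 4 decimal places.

0.5264

Per-experiment Hoeffding bound: 2·exp(−2·268·0.094²) = 2·exp(−4.73610) = 0.017546.
Union bound over 30 events: 30·0.017546 = 0.52637.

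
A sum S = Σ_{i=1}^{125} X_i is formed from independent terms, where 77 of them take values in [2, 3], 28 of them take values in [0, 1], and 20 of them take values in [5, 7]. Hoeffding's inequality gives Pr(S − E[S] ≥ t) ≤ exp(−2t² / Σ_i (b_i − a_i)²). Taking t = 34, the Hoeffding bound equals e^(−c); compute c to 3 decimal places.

Σ(b_i − a_i)² = 77·1² + 28·1² + 20·2² = 185.
c = 2t² / 185 = 2·34² / 185 = 12.4973.

12.497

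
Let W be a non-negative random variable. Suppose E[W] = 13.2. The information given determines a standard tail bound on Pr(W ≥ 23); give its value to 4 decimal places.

Only the mean of a non-negative variable is known, so Markov's inequality is the applicable tail bound.
Markov's inequality: for a non-negative random variable, Pr(W ≥ a) ≤ E[W]/a.
Here E[W] = 13.2 and a = 23, so the bound is 13.2/23 = 0.5739.

0.5739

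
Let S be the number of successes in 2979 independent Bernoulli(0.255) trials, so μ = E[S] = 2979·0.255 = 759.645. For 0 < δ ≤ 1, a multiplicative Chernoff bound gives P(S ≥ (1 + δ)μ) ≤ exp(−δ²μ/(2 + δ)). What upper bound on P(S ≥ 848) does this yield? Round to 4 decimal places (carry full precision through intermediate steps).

0.0078

Write 848 = (1 + δ)μ, so δ = 848/759.645 − 1 = 0.1163109…
Then the exponent is δ²μ/(2 + δ) = (848 − μ)² / (μ·(2 + δ)) = 4.855927.
Bound = exp(−4.855927) = 0.00778.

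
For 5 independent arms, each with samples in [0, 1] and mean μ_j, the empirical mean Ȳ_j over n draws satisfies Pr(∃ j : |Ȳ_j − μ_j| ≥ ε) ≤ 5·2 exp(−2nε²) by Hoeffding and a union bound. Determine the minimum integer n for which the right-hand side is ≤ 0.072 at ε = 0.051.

Need 2·5·exp(−2nε²) ≤ 0.072, i.e. exp(−2nε²) ≤ 0.072/10.
So 2nε² ≥ ln(10/0.072) = 4.933674.
Hence n ≥ 4.933674/(2·0.051²) = 948.419.
The smallest integer n is 949.

949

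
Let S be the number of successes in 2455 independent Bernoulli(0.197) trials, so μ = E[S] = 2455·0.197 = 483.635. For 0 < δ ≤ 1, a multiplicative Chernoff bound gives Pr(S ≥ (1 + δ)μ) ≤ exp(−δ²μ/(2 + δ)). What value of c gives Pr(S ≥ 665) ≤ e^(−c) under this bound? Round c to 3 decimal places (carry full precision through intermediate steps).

28.637

Write 665 = (1 + δ)μ, so δ = 665/483.635 − 1 = 0.3750039…
Then the exponent is δ²μ/(2 + δ) = (665 − μ)² / (μ·(2 + δ)) = 28.636828.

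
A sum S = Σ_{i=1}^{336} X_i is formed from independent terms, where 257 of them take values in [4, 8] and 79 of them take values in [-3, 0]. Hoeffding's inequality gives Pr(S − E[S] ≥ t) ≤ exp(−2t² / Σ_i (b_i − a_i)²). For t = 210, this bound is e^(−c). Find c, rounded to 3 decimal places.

Σ(b_i − a_i)² = 257·4² + 79·3² = 4823.
c = 2t² / 4823 = 2·210² / 4823 = 18.2874.

18.287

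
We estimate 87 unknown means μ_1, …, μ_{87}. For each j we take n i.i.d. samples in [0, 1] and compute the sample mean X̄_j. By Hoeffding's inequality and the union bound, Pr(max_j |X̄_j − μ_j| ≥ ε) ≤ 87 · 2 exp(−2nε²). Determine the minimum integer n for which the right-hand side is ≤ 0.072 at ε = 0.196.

Need 2·87·exp(−2nε²) ≤ 0.072, i.e. exp(−2nε²) ≤ 0.072/174.
So 2nε² ≥ ln(174/0.072) = 7.790144.
Hence n ≥ 7.790144/(2·0.196²) = 101.392.
The smallest integer n is 102.

102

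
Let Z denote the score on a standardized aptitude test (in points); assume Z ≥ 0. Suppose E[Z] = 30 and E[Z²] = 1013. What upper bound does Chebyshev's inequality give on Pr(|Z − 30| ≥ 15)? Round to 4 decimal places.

0.5022

Var(Z) = E[Z²] − (E[Z])² = 1013 − 900 = 113.
Chebyshev's inequality: Pr(|Z − μ| ≥ t) ≤ Var(Z)/t² = 113/225 = 0.5022.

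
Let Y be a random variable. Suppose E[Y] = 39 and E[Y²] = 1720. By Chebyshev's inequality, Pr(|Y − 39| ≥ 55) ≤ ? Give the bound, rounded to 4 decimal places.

0.0658

Var(Y) = E[Y²] − (E[Y])² = 1720 − 1521 = 199.
Chebyshev's inequality: Pr(|Y − μ| ≥ t) ≤ Var(Y)/t² = 199/3025 = 0.0658.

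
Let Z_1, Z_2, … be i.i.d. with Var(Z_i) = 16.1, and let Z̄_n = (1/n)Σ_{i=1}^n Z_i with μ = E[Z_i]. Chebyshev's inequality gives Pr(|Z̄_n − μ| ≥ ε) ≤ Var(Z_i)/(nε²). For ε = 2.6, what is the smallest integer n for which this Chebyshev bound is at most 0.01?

239

Require 16.1/(n·2.6²) ≤ 0.01, i.e. n ≥ 16.1/(0.01·2.6²) = 238.166.
The smallest integer n is 239.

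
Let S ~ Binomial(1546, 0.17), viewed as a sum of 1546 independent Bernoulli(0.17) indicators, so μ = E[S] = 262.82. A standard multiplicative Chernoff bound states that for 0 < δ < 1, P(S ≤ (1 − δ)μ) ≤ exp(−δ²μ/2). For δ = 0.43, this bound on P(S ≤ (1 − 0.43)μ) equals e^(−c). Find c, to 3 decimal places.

c = δ²μ/2 = 0.43²·262.82/2 = 24.2977.

24.298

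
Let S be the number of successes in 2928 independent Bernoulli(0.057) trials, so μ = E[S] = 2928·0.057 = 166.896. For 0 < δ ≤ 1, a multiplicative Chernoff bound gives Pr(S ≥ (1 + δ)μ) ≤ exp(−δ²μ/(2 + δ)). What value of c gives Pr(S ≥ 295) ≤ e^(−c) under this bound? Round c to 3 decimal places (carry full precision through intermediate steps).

Write 295 = (1 + δ)μ, so δ = 295/166.896 − 1 = 0.7675678…
Then the exponent is δ²μ/(2 + δ) = (295 − μ)² / (μ·(2 + δ)) = 35.528852.

35.529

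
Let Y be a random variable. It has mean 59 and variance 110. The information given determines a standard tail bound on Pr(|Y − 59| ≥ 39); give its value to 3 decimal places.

0.072

Mean and variance are known, so Chebyshev's inequality applies.
Chebyshev: Pr(|Y − μ| ≥ t) ≤ Var(Y)/t².
Bound = 110 / 1521 = 0.0723.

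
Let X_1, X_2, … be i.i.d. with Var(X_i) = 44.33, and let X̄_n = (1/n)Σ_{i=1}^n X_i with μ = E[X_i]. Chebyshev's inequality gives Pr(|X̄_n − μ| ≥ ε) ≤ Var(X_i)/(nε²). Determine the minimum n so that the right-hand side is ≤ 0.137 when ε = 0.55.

1070

Require 44.33/(n·0.55²) ≤ 0.137, i.e. n ≥ 44.33/(0.137·0.55²) = 1069.675.
The smallest integer n is 1070.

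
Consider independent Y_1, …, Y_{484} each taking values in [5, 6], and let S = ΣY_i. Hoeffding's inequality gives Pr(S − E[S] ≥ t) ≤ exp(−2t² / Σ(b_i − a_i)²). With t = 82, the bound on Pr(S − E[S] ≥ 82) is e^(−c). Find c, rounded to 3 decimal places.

Σ(b_i − a_i)² = 484·(1)² = 484.
c = 2t²/484 = 2·82²/484 = 27.7851.

27.785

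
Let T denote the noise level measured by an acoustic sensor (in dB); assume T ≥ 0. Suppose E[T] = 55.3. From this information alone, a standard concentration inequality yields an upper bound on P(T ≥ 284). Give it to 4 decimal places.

Only the mean of a non-negative variable is known, so Markov's inequality is the applicable tail bound.
Markov's inequality: for a non-negative random variable, P(T ≥ a) ≤ E[T]/a.
Here E[T] = 55.3 and a = 284, so the bound is 55.3/284 = 0.1947.

0.1947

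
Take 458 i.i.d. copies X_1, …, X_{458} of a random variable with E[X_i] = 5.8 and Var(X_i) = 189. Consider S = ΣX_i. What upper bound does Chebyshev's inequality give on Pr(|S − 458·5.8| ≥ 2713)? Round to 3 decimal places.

0.012

Var(S) = n·Var(X_i) = 458·189 = 86562.
Chebyshev: Pr(|S − 458·5.8| ≥ 2713) ≤ Var(S)/2713² = 86562/7360369 = 0.0118.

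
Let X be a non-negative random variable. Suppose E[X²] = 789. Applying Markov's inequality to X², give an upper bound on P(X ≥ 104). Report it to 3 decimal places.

Since X ≥ 0, the event {X ≥ 104} is the same as {X² ≥ 10816}.
Markov's inequality applied to X² gives P(X² ≥ 10816) ≤ E[X²]/10816 = 789/10816 = 0.0729.

0.073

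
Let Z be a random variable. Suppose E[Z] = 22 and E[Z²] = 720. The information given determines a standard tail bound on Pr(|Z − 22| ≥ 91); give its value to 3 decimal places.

The first two moments determine the variance, so Chebyshev's inequality is the sharpest standard bound available.
Var(Z) = E[Z²] − (E[Z])² = 720 − 484 = 236.
Chebyshev's inequality: Pr(|Z − μ| ≥ t) ≤ Var(Z)/t² = 236/8281 = 0.0285.

0.028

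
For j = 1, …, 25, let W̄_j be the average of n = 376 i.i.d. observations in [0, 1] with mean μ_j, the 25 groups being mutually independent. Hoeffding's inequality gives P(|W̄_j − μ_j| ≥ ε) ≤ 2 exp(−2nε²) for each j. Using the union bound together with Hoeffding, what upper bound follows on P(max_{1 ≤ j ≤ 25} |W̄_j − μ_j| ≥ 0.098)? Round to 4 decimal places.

0.0365

Per-experiment Hoeffding bound: 2·exp(−2·376·0.098²) = 2·exp(−7.22221) = 0.0014604.
Union bound over 25 events: 25·0.0014604 = 0.03651.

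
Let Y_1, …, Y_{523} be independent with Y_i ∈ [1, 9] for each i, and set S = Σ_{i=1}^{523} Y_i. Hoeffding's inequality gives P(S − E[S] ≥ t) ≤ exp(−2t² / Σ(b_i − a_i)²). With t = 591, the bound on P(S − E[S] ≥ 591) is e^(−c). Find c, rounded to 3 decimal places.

20.870

Σ(b_i − a_i)² = 523·(8)² = 33472.
c = 2t²/33472 = 2·591²/33472 = 20.8700.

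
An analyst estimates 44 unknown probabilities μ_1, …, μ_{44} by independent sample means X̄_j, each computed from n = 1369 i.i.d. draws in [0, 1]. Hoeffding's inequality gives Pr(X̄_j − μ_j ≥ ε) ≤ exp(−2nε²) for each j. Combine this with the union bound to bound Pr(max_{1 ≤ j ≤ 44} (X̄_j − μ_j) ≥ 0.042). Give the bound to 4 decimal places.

Per-experiment Hoeffding bound: exp(−2·1369·0.042²) = exp(−4.82983) = 0.0079879.
Union bound over 44 events: 44·0.0079879 = 0.35147.

0.3515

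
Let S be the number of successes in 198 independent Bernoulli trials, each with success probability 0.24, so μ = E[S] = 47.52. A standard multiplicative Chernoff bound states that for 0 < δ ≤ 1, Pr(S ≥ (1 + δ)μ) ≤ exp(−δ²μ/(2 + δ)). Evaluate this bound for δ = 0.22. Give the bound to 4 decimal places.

0.3549

Exponent = δ²μ/(2 + δ) = 0.22²·47.52/2.22 = 1.0360.
Bound = exp(−1.0360) = 0.35486.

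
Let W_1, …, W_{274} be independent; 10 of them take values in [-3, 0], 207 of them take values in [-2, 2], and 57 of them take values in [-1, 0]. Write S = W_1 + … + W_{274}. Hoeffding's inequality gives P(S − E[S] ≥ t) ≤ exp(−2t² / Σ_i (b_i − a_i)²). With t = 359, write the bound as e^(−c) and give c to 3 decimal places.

Σ(b_i − a_i)² = 10·3² + 207·4² + 57·1² = 3459.
c = 2t² / 3459 = 2·359² / 3459 = 74.5192.

74.519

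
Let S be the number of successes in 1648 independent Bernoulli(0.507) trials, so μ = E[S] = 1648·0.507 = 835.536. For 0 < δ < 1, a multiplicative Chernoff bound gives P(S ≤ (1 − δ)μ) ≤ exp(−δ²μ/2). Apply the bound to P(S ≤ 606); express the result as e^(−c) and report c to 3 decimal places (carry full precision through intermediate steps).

Write 606 = (1 − δ)μ, so δ = 1 − 606/835.536 = 0.2747171…
Then the exponent is δ²μ/2 = (μ − 606)²/(2μ) = 31.528728.

31.529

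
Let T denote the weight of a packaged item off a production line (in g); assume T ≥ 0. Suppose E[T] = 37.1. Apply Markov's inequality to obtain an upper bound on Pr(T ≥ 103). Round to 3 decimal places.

Markov's inequality: for a non-negative random variable, Pr(T ≥ a) ≤ E[T]/a.
Here E[T] = 37.1 and a = 103, so the bound is 37.1/103 = 0.3602.

0.360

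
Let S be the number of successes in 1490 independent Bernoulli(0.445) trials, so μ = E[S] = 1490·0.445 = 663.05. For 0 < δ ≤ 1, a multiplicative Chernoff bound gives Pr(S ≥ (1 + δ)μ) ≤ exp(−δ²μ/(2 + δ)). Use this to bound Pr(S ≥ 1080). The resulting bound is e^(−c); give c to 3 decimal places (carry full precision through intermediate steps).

Write 1080 = (1 + δ)μ, so δ = 1080/663.05 − 1 = 0.6288364…
Then the exponent is δ²μ/(2 + δ) = (1080 − μ)² / (μ·(2 + δ)) = 99.737416.

99.737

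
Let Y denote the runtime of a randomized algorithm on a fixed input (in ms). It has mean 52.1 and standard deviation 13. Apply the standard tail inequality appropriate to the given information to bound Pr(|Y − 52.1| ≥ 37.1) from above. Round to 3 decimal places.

0.123

Mean and variance are known, so Chebyshev's inequality applies.
Chebyshev: Pr(|Y − μ| ≥ t) ≤ Var(Y)/t².
Var(Y) = σ² = 13² = 169.
Bound = 169 / 1376.41 = 0.1228.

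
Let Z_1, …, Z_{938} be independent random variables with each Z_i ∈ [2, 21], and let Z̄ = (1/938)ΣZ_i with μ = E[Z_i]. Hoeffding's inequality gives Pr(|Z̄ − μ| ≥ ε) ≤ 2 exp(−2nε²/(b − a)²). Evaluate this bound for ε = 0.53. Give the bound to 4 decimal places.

0.4646

Exponent: 2nε²/(b − a)² = 2·938·0.53² / 19² = 1.45975.
Bound = 2·exp(−1.45975) = 0.46459.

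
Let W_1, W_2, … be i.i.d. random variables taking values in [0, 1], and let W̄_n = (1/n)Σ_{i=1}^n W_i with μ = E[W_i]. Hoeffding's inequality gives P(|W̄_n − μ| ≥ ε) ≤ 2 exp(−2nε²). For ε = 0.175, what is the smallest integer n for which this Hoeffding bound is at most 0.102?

49

Require 2·exp(−2nε²) ≤ 0.102, i.e. 2nε² ≥ ln(2/0.102) = 2.975930.
So n ≥ 2.975930 / (2·0.175²) = 48.587.
The smallest integer n is 49.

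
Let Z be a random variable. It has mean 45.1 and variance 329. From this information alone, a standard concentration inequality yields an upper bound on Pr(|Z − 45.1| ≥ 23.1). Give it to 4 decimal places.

Mean and variance are known, so Chebyshev's inequality applies.
Chebyshev: Pr(|Z − μ| ≥ t) ≤ Var(Z)/t².
Bound = 329 / 533.61 = 0.6166.

0.6166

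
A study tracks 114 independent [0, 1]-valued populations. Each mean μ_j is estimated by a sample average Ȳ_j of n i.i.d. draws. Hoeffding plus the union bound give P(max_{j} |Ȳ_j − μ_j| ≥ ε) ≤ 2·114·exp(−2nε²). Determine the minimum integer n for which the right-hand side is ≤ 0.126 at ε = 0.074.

Need 2·114·exp(−2nε²) ≤ 0.126, i.e. exp(−2nε²) ≤ 0.126/228.
So 2nε² ≥ ln(228/0.126) = 7.500819.
Hence n ≥ 7.500819/(2·0.074²) = 684.881.
The smallest integer n is 685.

685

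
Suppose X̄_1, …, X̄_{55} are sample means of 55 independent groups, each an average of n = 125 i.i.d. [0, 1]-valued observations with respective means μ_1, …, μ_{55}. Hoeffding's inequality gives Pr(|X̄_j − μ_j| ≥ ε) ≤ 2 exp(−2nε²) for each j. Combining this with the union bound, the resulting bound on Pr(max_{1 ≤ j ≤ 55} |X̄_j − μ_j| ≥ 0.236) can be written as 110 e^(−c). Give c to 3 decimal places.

Union bound over the 55 events: Pr(max_{1 ≤ j ≤ 55} |X̄_j − μ_j| ≥ 0.236) ≤ 55·2·exp(−2nε²) = 110 exp(−2·125·0.236²).
So c = 2·125·0.236² = 13.9240.

13.924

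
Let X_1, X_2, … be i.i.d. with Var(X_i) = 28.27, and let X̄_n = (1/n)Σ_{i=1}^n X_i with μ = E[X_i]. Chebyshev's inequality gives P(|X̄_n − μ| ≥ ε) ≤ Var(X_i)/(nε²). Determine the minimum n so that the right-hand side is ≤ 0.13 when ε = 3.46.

Require 28.27/(n·3.46²) ≤ 0.13, i.e. n ≥ 28.27/(0.13·3.46²) = 18.165.
The smallest integer n is 19.

19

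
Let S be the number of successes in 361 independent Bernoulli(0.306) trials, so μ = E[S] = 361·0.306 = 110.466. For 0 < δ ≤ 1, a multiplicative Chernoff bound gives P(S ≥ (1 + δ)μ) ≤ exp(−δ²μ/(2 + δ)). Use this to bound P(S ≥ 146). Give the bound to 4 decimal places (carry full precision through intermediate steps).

Write 146 = (1 + δ)μ, so δ = 146/110.466 − 1 = 0.3216736…
Then the exponent is δ²μ/(2 + δ) = (146 − μ)² / (μ·(2 + δ)) = 4.923324.
Bound = exp(−4.923324) = 0.00727.

0.0073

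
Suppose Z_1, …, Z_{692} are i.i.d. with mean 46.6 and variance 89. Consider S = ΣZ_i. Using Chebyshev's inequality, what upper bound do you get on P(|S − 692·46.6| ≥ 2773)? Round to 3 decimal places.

Var(S) = n·Var(Z_i) = 692·89 = 61588.
Chebyshev: P(|S − 692·46.6| ≥ 2773) ≤ Var(S)/2773² = 61588/7689529 = 0.0080.

0.008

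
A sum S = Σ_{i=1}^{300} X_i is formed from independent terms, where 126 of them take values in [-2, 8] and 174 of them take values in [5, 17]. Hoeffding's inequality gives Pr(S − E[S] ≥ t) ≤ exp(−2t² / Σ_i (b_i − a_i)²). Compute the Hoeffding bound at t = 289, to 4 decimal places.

0.0118

Σ(b_i − a_i)² = 126·10² + 174·12² = 37656.
Exponent = 2·289² / 37656 = 4.43600.
Bound = exp(−4.43600) = 0.01184.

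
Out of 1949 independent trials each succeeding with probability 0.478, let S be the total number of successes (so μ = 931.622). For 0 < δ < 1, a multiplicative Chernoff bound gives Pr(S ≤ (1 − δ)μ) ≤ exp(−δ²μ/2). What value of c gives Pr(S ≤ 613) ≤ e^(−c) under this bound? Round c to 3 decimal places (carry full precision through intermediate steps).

Write 613 = (1 − δ)μ, so δ = 1 − 613/931.622 = 0.3420078…
Then the exponent is δ²μ/2 = (μ − 613)²/(2μ) = 54.485606.

54.486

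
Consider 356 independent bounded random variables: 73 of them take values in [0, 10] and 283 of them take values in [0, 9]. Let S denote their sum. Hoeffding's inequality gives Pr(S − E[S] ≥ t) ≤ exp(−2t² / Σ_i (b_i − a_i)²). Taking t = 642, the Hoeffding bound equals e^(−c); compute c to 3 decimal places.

27.275

Σ(b_i − a_i)² = 73·10² + 283·9² = 30223.
c = 2t² / 30223 = 2·642² / 30223 = 27.2749.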